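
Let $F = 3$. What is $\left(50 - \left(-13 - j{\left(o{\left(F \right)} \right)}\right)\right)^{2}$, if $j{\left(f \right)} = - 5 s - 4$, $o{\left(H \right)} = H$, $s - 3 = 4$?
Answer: $576$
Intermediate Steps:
$s = 7$ ($s = 3 + 4 = 7$)
$j{\left(f \right)} = -39$ ($j{\left(f \right)} = \left(-5\right) 7 - 4 = -35 - 4 = -39$)
$\left(50 - \left(-13 - j{\left(o{\left(F \right)} \right)}\right)\right)^{2} = \left(50 + \left(\left(14 - 39\right) - 1\right)\right)^{2} = \left(50 - 26\right)^{2} = 24^{2} = 576$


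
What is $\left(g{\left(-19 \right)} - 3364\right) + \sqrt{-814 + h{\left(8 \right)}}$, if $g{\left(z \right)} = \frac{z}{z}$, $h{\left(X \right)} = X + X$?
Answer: $-3363 + i \sqrt{798} \approx -3363.0 + 28.249 i$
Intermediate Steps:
$h{\left(X \right)} = 2 X$
$g{\left(z \right)} = 1$
$\left(g{\left(-19 \right)} - 3364\right) + \sqrt{-814 + h{\left(8 \right)}} = \left(1 - 3364\right) + \sqrt{-814 + 2 \cdot 8} = -3363 + \sqrt{-814 + 16} = -3363 + \sqrt{-798} = -3363 + i \sqrt{798}$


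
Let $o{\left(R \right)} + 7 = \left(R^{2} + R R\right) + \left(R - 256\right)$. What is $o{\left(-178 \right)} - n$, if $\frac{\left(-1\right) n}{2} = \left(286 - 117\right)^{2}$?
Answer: $120049$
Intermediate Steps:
$o{\left(R \right)} = -263 + R + 2 R^{2}$ ($o{\left(R \right)} = -7 + \left(\left(R^{2} + R R\right) + \left(R - 256\right)\right) = -7 + \left(\left(R^{2} + R^{2}\right) + \left(-256 + R\right)\right) = -7 + \left(2 R^{2} + \left(-256 + R\right)\right) = -7 + \left(-256 + R + 2 R^{2}\right) = -263 + R + 2 R^{2}$)
$n = -57122$ ($n = - 2 \left(286 - 117\right)^{2} = - 2 \cdot 169^{2} = \left(-2\right) 28561 = -57122$)
$o{\left(-178 \right)} - n = \left(-263 - 178 + 2 \left(-178\right)^{2}\right) - -57122 = \left(-263 - 178 + 2 \cdot 31684\right) + 57122 = \left(-263 - 178 + 63368\right) + 57122 = 62927 + 57122 = 120049$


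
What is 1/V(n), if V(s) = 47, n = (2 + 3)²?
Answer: 1/47 ≈ 0.021277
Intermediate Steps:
n = 25 (n = 5² = 25)
1/V(n) = 1/47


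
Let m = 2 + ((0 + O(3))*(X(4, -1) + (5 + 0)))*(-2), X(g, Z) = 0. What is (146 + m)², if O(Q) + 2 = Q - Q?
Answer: 28224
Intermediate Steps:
O(Q) = -2 (O(Q) = -2 + (Q - Q) = -2 + 0 = -2)
m = 22 (m = 2 + ((0 - 2)*(0 + (5 + 0)))*(-2) = 2 - 2*(0 + 5)*(-2) = 2 - 2*5*(-2) = 2 - 10*(-2) = 2 + 20 = 22)
(146 + m)² = (146 + 22)² = 168² = 28224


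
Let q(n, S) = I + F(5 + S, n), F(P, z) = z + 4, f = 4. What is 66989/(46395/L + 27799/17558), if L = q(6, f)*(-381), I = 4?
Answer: -522817727159/55526962 ≈ -9415.6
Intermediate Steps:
F(P, z) = 4 + z
q(n, S) = 8 + n (q(n, S) = 4 + (4 + n) = 8 + n)
L = -5334 (L = (8 + 6)*(-381) = 14*(-381) = -5334)
66989/(46395/L + 27799/17558) = 66989/(46395/(-5334) + 27799/17558) = 66989/(46395*(-1/5334) + 27799*(1/17558)) = 66989/(-15465/1778 + 27799/17558) = 66989/(-55526962/7804531) = 66989*(-7804531/55526962) = -522817727159/55526962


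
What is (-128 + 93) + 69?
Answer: 34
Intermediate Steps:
(-128 + 93) + 69 = -35 + 69 = 34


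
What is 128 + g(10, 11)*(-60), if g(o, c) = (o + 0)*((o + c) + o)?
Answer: -18472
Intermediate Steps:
g(o, c) = o*(c + 2*o) (g(o, c) = o*((c + o) + o) = o*(c + 2*o))
128 + g(10, 11)*(-60) = 128 + (10*(11 + 2*10))*(-60) = 128 + (10*(11 + 20))*(-60) = 128 + (10*31)*(-60) = 128 + 310*(-60) = 128 - 18600 = -18472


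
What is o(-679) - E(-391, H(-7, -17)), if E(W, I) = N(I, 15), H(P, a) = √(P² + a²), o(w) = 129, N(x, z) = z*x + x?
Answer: 129 - 208*√2 ≈ -165.16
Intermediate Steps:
N(x, z) = x + x*z (N(x, z) = x*z + x = x + x*z)
E(W, I) = 16*I (E(W, I) = I*(1 + 15) = I*16 = 16*I)
o(-679) - E(-391, H(-7, -17)) = 129 - 16*√((-7)² + (-17)²) = 129 - 16*√(49 + 289) = 129 - 16*√338 = 129 - 16*13*√2 = 129 - 208*√2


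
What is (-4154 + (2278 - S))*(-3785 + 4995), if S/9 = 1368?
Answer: -17167480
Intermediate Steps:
S = 12312 (S = 9*1368 = 12312)
(-4154 + (2278 - S))*(-3785 + 4995) = (-4154 + (2278 - 1*12312))*(-3785 + 4995) = (-4154 + (2278 - 12312))*1210 = (-4154 - 10034)*1210 = -14188*1210 = -17167480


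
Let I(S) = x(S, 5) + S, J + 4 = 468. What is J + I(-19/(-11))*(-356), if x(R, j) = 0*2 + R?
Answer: -8424/11 ≈ -765.82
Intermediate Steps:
x(R, j) = R (x(R, j) = 0 + R = R)
J = 464 (J = -4 + 468 = 464)
I(S) = 2*S (I(S) = S + S = 2*S)
J + I(-19/(-11))*(-356) = 464 + (2*(-19/(-11)))*(-356) = 464 + (2*(-19*(-1/11)))*(-356) = 464 + (2*(19/11))*(-356) = 464 + (38/11)*(-356) = 464 - 13528/11 = -8424/11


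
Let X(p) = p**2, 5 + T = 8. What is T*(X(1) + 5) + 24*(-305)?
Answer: -7302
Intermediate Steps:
T = 3 (T = -5 + 8 = 3)
T*(X(1) + 5) + 24*(-305) = 3*(1**2 + 5) + 24*(-305) = 3*(1 + 5) - 7320 = 3*6 - 7320 = 18 - 7320 = -7302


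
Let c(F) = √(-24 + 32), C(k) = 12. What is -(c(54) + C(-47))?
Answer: -12 - 2*√2 ≈ -14.828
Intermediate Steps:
c(F) = 2*√2 (c(F) = √8 = 2*√2)
-(c(54) + C(-47)) = -(2*√2 + 12) = -(12 + 2*√2) = -12 - 2*√2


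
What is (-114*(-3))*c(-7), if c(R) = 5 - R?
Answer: 4104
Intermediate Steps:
(-114*(-3))*c(-7) = (-114*(-3))*(5 - 1*(-7)) = 342*(5 + 7) = 342*12 = 4104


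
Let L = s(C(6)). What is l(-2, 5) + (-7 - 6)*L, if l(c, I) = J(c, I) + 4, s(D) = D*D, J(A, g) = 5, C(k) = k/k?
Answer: -4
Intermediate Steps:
C(k) = 1
s(D) = D**2
L = 1 (L = 1**2 = 1)
l(c, I) = 9 (l(c, I) = 5 + 4 = 9)
l(-2, 5) + (-7 - 6)*L = 9 + (-7 - 6)*1 = 9 - 13*1 = 9 - 13 = -4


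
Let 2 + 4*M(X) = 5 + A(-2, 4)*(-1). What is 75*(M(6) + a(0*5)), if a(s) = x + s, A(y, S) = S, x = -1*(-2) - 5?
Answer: -975/4 ≈ -243.75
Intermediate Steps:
x = -3 (x = 2 - 5 = -3)
a(s) = -3 + s
M(X) = -¼ (M(X) = -½ + (5 + 4*(-1))/4 = -½ + (5 - 4)/4 = -½ + (¼)*1 = -½ + ¼ = -¼)
75*(M(6) + a(0*5)) = 75*(-¼ + (-3 + 0*5)) = 75*(-¼ + (-3 + 0)) = 75*(-¼ - 3) = 75*(-13/4) = -975/4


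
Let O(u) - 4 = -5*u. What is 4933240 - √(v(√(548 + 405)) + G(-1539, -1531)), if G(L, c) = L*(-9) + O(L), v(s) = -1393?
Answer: 4933240 - √20157 ≈ 4.9331e+6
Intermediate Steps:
O(u) = 4 - 5*u
G(L, c) = 4 - 14*L (G(L, c) = L*(-9) + (4 - 5*L) = -9*L + (4 - 5*L) = 4 - 14*L)
4933240 - √(v(√(548 + 405)) + G(-1539, -1531)) = 4933240 - √(-1393 + (4 - 14*(-1539))) = 4933240 - √(-1393 + (4 + 21546)) = 4933240 - √(-1393 + 21550) = 4933240 - √20157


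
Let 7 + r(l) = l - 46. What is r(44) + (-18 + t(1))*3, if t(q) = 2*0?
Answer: -63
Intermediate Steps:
t(q) = 0
r(l) = -53 + l (r(l) = -7 + (l - 46) = -7 + (-46 + l) = -53 + l)
r(44) + (-18 + t(1))*3 = (-53 + 44) + (-18 + 0)*3 = -9 - 18*3 = -9 - 54 = -63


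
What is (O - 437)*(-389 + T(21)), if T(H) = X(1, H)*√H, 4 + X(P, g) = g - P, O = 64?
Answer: 145097 - 5968*√21 ≈ 1.1775e+5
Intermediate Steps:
X(P, g) = -4 + g - P (X(P, g) = -4 + (g - P) = -4 + g - P)
T(H) = √H*(-5 + H) (T(H) = (-4 + H - 1*1)*√H = (-4 + H - 1)*√H = (-5 + H)*√H = √H*(-5 + H))
(O - 437)*(-389 + T(21)) = (64 - 437)*(-389 + √21*(-5 + 21)) = -373*(-389 + √21*16) = -373*(-389 + 16*√21) = 145097 - 5968*√21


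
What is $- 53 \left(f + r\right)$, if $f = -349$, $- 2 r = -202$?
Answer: $13144$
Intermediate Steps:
$r = 101$ ($r = \left(- \frac{1}{2}\right) \left(-202\right) = 101$)
$- 53 \left(f + r\right) = - 53 \left(-349 + 101\right) = \left(-53\right) \left(-248\right) = 13144$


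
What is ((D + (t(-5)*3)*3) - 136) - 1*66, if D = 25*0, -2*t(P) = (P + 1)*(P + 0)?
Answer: -292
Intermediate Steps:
t(P) = -P*(1 + P)/2 (t(P) = -(P + 1)*(P + 0)/2 = -(1 + P)*P/2 = -P*(1 + P)/2)
D = 0
((D + (t(-5)*3)*3) - 136) - 1*66 = ((0 + (-½*(-5)*(1 - 5)*3)*3) - 136) - 1*66 = ((0 + (-½*(-5)*(-4)*3)*3) - 136) - 66 = ((0 - 10*3*3) - 136) - 66 = ((0 - 30*3) - 136) - 66 = ((0 - 90) - 136) - 66 = (-90 - 136) - 66 = -226 - 66 = -292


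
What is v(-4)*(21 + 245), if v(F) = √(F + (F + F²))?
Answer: 532*√2 ≈ 752.36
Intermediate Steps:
v(F) = √(F² + 2*F)
v(-4)*(21 + 245) = √(-4*(2 - 4))*(21 + 245) = √(-4*(-2))*266 = √8*266 = (2*√2)*266 = 532*√2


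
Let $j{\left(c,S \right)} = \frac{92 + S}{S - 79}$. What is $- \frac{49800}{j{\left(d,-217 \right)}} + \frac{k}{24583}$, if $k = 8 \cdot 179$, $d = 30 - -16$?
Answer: $- \frac{14494916296}{122915} \approx -1.1793 \cdot 10^{5}$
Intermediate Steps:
$d = 46$ ($d = 30 + 16 = 46$)
$j{\left(c,S \right)} = \frac{92 + S}{-79 + S}$
$k = 1432$
$- \frac{49800}{j{\left(d,-217 \right)}} + \frac{k}{24583} = - \frac{49800}{\frac{1}{-79 - 217} \left(92 - 217\right)} + \frac{1432}{24583} = - \frac{49800}{\frac{1}{-296} \left(-125\right)} + 1432 \cdot \frac{1}{24583} = - \frac{49800}{\left(- \frac{1}{296}\right) \left(-125\right)} + \frac{1432}{24583} = - \frac{49800}{\frac{125}{296}} + \frac{1432}{24583} = \left(-49800\right) \frac{296}{125} + \frac{1432}{24583} = - \frac{589632}{5} + \frac{1432}{24583} = - \frac{14494916296}{122915}$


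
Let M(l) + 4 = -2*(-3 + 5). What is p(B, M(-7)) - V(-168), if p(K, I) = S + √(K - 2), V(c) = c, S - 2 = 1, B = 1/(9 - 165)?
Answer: 171 + I*√12207/78 ≈ 171.0 + 1.4165*I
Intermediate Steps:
B = -1/156 (B = 1/(-156) = -1/156 ≈ -0.0064103)
M(l) = -8 (M(l) = -4 - 2*(-3 + 5) = -4 - 2*2 = -4 - 4 = -8)
S = 3 (S = 2 + 1 = 3)
p(K, I) = 3 + √(-2 + K) (p(K, I) = 3 + √(K - 2) = 3 + √(-2 + K))
p(B, M(-7)) - V(-168) = (3 + √(-2 - 1/156)) - 1*(-168) = (3 + √(-313/156)) + 168 = (3 + I*√12207/78) + 168 = 171 + I*√12207/78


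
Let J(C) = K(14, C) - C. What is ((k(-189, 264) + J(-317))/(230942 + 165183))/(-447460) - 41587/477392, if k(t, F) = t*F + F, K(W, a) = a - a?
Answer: -368563802710551/4230888807938000 ≈ -0.087113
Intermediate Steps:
K(W, a) = 0
k(t, F) = F + F*t (k(t, F) = F*t + F = F + F*t)
J(C) = -C (J(C) = 0 - C = -C)
((k(-189, 264) + J(-317))/(230942 + 165183))/(-447460) - 41587/477392 = ((264*(1 - 189) - 1*(-317))/(230942 + 165183))/(-447460) - 41587/477392 = ((264*(-188) + 317)/396125)*(-1/447460) - 41587*1/477392 = ((-49632 + 317)*(1/396125))*(-1/447460) - 41587/477392 = -49315*1/396125*(-1/447460) - 41587/477392 = -9863/79225*(-1/447460) - 41587/477392 = 9863/35450018500 - 41587/477392 = -368563802710551/4230888807938000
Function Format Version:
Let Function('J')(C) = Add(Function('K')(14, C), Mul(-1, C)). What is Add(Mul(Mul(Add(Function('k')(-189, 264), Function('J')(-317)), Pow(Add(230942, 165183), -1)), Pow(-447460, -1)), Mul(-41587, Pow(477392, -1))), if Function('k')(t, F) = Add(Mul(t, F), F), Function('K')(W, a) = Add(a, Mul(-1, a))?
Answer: Rational(-368563802710551, 4230888807938000) ≈ -0.087113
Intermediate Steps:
Function('K')(W, a) = 0
Function('k')(t, F) = Add(F, Mul(F, t)) (Function('k')(t, F) = Add(Mul(F, t), F) = Add(F, Mul(F, t)))
Function('J')(C) = Mul(-1, C) (Function('J')(C) = Add(0, Mul(-1, C)) = Mul(-1, C))
Add(Mul(Mul(Add(Function('k')(-189, 264), Function('J')(-317)), Pow(Add(230942, 165183), -1)), Pow(-447460, -1)), Mul(-41587, Pow(477392, -1))) = Add(Mul(Mul(Add(Mul(264, Add(1, -189)), Mul(-1, -317)), Pow(Add(230942, 165183), -1)), Pow(-447460, -1)), Mul(-41587, Pow(477392, -1))) = Add(Mul(Mul(Add(Mul(264, -188), 317), Pow(396125, -1)), Rational(-1, 447460)), Mul(-41587, Rational(1, 477392))) = Add(Mul(Mul(Add(-49632, 317), Rational(1, 396125)), Rational(-1, 447460)), Rational(-41587, 477392)) = Add(Mul(Mul(-49315, Rational(1, 396125)), Rational(-1, 447460)), Rational(-41587, 477392)) = Add(Mul(Rational(-9863, 79225), Rational(-1, 447460)), Rational(-41587, 477392)) = Add(Rational(9863, 35450018500), Rational(-41587, 477392)) = Rational(-368563802710551, 4230888807938000)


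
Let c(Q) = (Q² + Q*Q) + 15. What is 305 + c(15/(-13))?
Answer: 54530/169 ≈ 322.66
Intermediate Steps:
c(Q) = 15 + 2*Q² (c(Q) = (Q² + Q²) + 15 = 2*Q² + 15 = 15 + 2*Q²)
305 + c(15/(-13)) = 305 + (15 + 2*(15/(-13))²) = 305 + (15 + 2*(15*(-1/13))²) = 305 + (15 + 2*(-15/13)²) = 305 + (15 + 2*(225/169)) = 305 + (15 + 450/169) = 305 + 2985/169 = 54530/169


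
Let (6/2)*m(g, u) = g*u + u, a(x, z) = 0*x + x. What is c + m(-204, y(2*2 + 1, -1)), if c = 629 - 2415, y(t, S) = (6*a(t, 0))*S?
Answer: 244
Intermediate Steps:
a(x, z) = x (a(x, z) = 0 + x = x)
y(t, S) = 6*S*t (y(t, S) = (6*t)*S = 6*S*t)
c = -1786
m(g, u) = u/3 + g*u/3 (m(g, u) = (g*u + u)/3 = (u + g*u)/3 = u/3 + g*u/3)
c + m(-204, y(2*2 + 1, -1)) = -1786 + (6*(-1)*(2*2 + 1))*(1 - 204)/3 = -1786 + (⅓)*(6*(-1)*(4 + 1))*(-203) = -1786 + (⅓)*(6*(-1)*5)*(-203) = -1786 + (⅓)*(-30)*(-203) = -1786 + 2030 = 244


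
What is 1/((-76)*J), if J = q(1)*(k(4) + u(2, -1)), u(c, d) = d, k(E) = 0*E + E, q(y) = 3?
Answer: -1/684 ≈ -0.0014620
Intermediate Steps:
k(E) = E (k(E) = 0 + E = E)
J = 9 (J = 3*(4 - 1) = 3*3 = 9)
1/((-76)*J) = 1/(-76*9) = -1/76*1/9 = -1/684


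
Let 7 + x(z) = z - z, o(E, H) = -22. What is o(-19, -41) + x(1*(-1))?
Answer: -29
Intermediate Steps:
x(z) = -7 (x(z) = -7 + (z - z) = -7 + 0 = -7)
o(-19, -41) + x(1*(-1)) = -22 - 7 = -29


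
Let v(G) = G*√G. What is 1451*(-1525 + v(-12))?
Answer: -2212775 - 34824*I*√3 ≈ -2.2128e+6 - 60317.0*I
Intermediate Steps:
v(G) = G^(3/2)
1451*(-1525 + v(-12)) = 1451*(-1525 + (-12)^(3/2)) = 1451*(-1525 - 24*I*√3) = -2212775 - 34824*I*√3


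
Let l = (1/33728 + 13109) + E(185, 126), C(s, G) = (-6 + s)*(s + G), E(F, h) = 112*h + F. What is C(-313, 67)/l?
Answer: 80205184/28010593 ≈ 2.8634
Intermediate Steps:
E(F, h) = F + 112*h
C(s, G) = (-6 + s)*(G + s)
l = 924349569/33728 (l = (1/33728 + 13109) + (185 + 112*126) = (1/33728 + 13109) + (185 + 14112) = 442140353/33728 + 14297 = 924349569/33728 ≈ 27406.)
C(-313, 67)/l = ((-313)² - 6*67 - 6*(-313) + 67*(-313))/(924349569/33728) = (97969 - 402 + 1878 - 20971)*(33728/924349569) = 78474*(33728/924349569) = 80205184/28010593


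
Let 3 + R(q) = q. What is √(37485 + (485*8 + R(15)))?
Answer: √41377 ≈ 203.41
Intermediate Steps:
R(q) = -3 + q
√(37485 + (485*8 + R(15))) = √(37485 + (485*8 + (-3 + 15))) = √(37485 + (3880 + 12)) = √(37485 + 3892) = √41377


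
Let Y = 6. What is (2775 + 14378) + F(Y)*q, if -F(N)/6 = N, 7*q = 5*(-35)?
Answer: 18053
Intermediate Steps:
q = -25 (q = (5*(-35))/7 = (⅐)*(-175) = -25)
F(N) = -6*N
(2775 + 14378) + F(Y)*q = (2775 + 14378) - 6*6*(-25) = 17153 - 36*(-25) = 17153 + 900 = 18053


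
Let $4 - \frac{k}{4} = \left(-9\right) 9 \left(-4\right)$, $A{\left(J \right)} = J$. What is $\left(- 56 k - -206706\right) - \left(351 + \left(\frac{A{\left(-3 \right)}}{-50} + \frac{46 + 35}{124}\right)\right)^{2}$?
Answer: $\frac{1486511383279}{9610000} \approx 1.5468 \cdot 10^{5}$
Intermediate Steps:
$k = -1280$ ($k = 16 - 4 \left(-9\right) 9 \left(-4\right) = 16 - 4 \left(\left(-81\right) \left(-4\right)\right) = 16 - 1296 = -1280$)
$\left(- 56 k - -206706\right) - \left(351 + \left(\frac{A{\left(-3 \right)}}{-50} + \frac{46 + 35}{124}\right)\right)^{2} = \left(\left(-56\right) \left(-1280\right) - -206706\right) - \left(351 - \left(- \frac{3}{50} - \frac{46 + 35}{124}\right)\right)^{2} = \left(71680 + 206706\right) - \left(351 + \left(\left(-3\right) \left(- \frac{1}{50}\right) + 81 \cdot \frac{1}{124}\right)\right)^{2} = 278386 - \left(351 + \left(\frac{3}{50} + \frac{81}{124}\right)\right)^{2} = 278386 - \left(351 + \frac{2211}{3100}\right)^{2} = 278386 - \left(\frac{1090311}{3100}\right)^{2} = 278386 - \frac{1188778076721}{9610000} = \frac{1486511383279}{9610000}$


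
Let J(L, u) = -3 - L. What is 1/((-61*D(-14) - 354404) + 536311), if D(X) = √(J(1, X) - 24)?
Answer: 181907/33090260837 + 122*I*√7/33090260837 ≈ 5.4973e-6 + 9.7546e-9*I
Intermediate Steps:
D(X) = 2*I*√7 (D(X) = √((-3 - 1*1) - 24) = √((-3 - 1) - 24) = √(-4 - 24) = √(-28) = 2*I*√7)
1/((-61*D(-14) - 354404) + 536311) = 1/((-122*I*√7 - 354404) + 536311) = 1/((-354404 - 122*I*√7) + 536311) = 1/(181907 - 122*I*√7)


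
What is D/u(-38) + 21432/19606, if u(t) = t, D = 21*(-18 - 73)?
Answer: 19140741/372514 ≈ 51.383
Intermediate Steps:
D = -1911 (D = 21*(-91) = -1911)
D/u(-38) + 21432/19606 = -1911/(-38) + 21432/19606 = -1911*(-1/38) + 21432*(1/19606) = 1911/38 + 10716/9803 = 19140741/372514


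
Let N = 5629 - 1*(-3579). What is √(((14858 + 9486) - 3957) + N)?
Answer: √29595 ≈ 172.03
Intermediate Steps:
N = 9208 (N = 5629 + 3579 = 9208)
√(((14858 + 9486) - 3957) + N) = √(((14858 + 9486) - 3957) + 9208) = √((24344 - 3957) + 9208) = √(20387 + 9208) = √29595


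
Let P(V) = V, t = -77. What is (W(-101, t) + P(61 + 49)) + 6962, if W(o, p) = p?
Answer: 6995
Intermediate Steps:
(W(-101, t) + P(61 + 49)) + 6962 = (-77 + (61 + 49)) + 6962 = (-77 + 110) + 6962 = 33 + 6962 = 6995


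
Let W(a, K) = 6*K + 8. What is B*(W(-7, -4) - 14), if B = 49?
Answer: -1470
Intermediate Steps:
W(a, K) = 8 + 6*K
B*(W(-7, -4) - 14) = 49*((8 + 6*(-4)) - 14) = 49*((8 - 24) - 14) = 49*(-16 - 14) = 49*(-30) = -1470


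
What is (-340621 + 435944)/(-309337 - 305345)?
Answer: -95323/614682 ≈ -0.15508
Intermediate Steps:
(-340621 + 435944)/(-309337 - 305345) = 95323/(-614682) = 95323*(-1/614682) = -95323/614682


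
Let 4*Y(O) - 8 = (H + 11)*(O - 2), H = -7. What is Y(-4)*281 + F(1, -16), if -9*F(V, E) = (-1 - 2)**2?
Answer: -1125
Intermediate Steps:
Y(O) = O (Y(O) = 2 + ((-7 + 11)*(O - 2))/4 = 2 + (4*(-2 + O))/4 = 2 + (-8 + 4*O)/4 = 2 + (-2 + O) = O)
F(V, E) = -1 (F(V, E) = -(-1 - 2)**2/9 = -1/9*(-3)**2 = -1/9*9 = -1)
Y(-4)*281 + F(1, -16) = -4*281 - 1 = -1124 - 1 = -1125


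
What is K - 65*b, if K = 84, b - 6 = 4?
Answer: -566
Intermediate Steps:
b = 10 (b = 6 + 4 = 10)
K - 65*b = 84 - 65*10 = 84 - 650 = -566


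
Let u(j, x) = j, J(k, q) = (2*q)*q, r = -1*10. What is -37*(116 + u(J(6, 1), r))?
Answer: -4366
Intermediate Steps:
r = -10
J(k, q) = 2*q**2
-37*(116 + u(J(6, 1), r)) = -37*(116 + 2*1**2) = -37*(116 + 2*1) = -37*(116 + 2) = -37*118 = -4366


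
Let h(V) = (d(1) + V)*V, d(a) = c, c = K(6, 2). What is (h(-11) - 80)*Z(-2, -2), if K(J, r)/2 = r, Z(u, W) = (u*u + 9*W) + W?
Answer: 48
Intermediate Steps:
Z(u, W) = u² + 10*W (Z(u, W) = (u² + 9*W) + W = u² + 10*W)
K(J, r) = 2*r
c = 4 (c = 2*2 = 4)
d(a) = 4
h(V) = V*(4 + V) (h(V) = (4 + V)*V = V*(4 + V))
(h(-11) - 80)*Z(-2, -2) = (-11*(4 - 11) - 80)*((-2)² + 10*(-2)) = (-11*(-7) - 80)*(4 - 20) = (77 - 80)*(-16) = -3*(-16) = 48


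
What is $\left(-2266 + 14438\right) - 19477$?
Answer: $-7305$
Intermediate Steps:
$\left(-2266 + 14438\right) - 19477 = 12172 - 19477 = -7305$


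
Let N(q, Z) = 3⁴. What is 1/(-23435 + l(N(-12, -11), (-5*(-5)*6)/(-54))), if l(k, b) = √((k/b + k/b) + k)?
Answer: -585875/13729980058 - 45*√7/13729980058 ≈ -4.2680e-5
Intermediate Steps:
N(q, Z) = 81
l(k, b) = √(k + 2*k/b) (l(k, b) = √(2*k/b + k) = √(k + 2*k/b))
1/(-23435 + l(N(-12, -11), (-5*(-5)*6)/(-54))) = 1/(-23435 + √(81*(2 + (-5*(-5)*6)/(-54))/(((-5*(-5)*6)/(-54))))) = 1/(-23435 + √(81*(2 + (25*6)*(-1/54))/(((25*6)*(-1/54))))) = 1/(-23435 + √(81*(2 + 150*(-1/54))/((150*(-1/54))))) = 1/(-23435 + √(81*(2 - 25/9)/(-25/9))) = 1/(-23435 + √(81*(-9/25)*(-7/9))) = 1/(-23435 + √(567/25)) = 1/(-23435 + 9*√7/5)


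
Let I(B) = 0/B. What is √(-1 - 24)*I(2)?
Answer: 0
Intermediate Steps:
I(B) = 0
√(-1 - 24)*I(2) = √(-1 - 24)*0 = √(-25)*0 = (5*I)*0 = 0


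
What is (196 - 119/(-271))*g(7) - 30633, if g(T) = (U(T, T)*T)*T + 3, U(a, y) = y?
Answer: 10117767/271 ≈ 37335.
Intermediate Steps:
g(T) = 3 + T³ (g(T) = (T*T)*T + 3 = T²*T + 3 = T³ + 3 = 3 + T³)
(196 - 119/(-271))*g(7) - 30633 = (196 - 119/(-271))*(3 + 7³) - 30633 = (196 - 119*(-1/271))*(3 + 343) - 30633 = (196 + 119/271)*346 - 30633 = (53235/271)*346 - 30633 = 18419310/271 - 30633 = 10117767/271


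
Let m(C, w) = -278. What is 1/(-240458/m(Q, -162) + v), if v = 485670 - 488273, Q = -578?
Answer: -139/241588 ≈ -0.00057536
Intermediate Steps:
v = -2603
1/(-240458/m(Q, -162) + v) = 1/(-240458/(-278) - 2603) = 1/(-240458*(-1/278) - 2603) = 1/(120229/139 - 2603) = 1/(-241588/139) = -139/241588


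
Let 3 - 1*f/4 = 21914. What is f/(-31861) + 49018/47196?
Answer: 2849104361/751855878 ≈ 3.7894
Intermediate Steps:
f = -87644 (f = 12 - 4*21914 = 12 - 87656 = -87644)
f/(-31861) + 49018/47196 = -87644/(-31861) + 49018/47196 = -87644*(-1/31861) + 49018*(1/47196) = 87644/31861 + 24509/23598 = 2849104361/751855878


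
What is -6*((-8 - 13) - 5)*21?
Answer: 3276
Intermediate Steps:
-6*((-8 - 13) - 5)*21 = -6*(-21 - 5)*21 = -6*(-26)*21 = 156*21 = 3276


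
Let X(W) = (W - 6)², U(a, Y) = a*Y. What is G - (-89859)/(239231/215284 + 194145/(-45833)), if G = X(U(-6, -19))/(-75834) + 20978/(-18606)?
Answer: -34752451807807280065829/1208400996862852023 ≈ -28759.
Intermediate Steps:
U(a, Y) = Y*a
X(W) = (-6 + W)²
G = -50218501/39193539 (G = (-6 - 19*(-6))²/(-75834) + 20978/(-18606) = (-6 + 114)²*(-1/75834) + 20978*(-1/18606) = 108²*(-1/75834) - 10489/9303 = 11664*(-1/75834) - 10489/9303 = -648/4213 - 10489/9303 = -50218501/39193539 ≈ -1.2813)
G - (-89859)/(239231/215284 + 194145/(-45833)) = -50218501/39193539 - (-89859)/(239231/215284 + 194145/(-45833)) = -50218501/39193539 - (-89859)/(239231*(1/215284) + 194145*(-1/45833)) = -50218501/39193539 - (-89859)/(239231/215284 - 194145/45833) = -50218501/39193539 - (-89859)/(-30831637757/9867111572) = -50218501/39193539 - (-89859)*(-9867111572)/30831637757 = -50218501/39193539 - 1*886648778748348/30831637757 = -50218501/39193539 - 886648778748348/30831637757 = -34752451807807280065829/1208400996862852023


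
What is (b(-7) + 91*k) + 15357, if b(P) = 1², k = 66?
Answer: 21364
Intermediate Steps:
b(P) = 1
(b(-7) + 91*k) + 15357 = (1 + 91*66) + 15357 = (1 + 6006) + 15357 = 6007 + 15357 = 21364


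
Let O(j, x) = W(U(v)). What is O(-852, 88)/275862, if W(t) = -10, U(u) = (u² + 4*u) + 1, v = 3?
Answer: -5/137931 ≈ -3.6250e-5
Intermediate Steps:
U(u) = 1 + u² + 4*u
O(j, x) = -10
O(-852, 88)/275862 = -10/275862 = -10*1/275862 = -5/137931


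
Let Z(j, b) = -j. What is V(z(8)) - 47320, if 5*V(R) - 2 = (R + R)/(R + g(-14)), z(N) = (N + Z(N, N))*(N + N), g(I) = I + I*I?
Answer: -236598/5 ≈ -47320.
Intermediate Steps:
g(I) = I + I**2
z(N) = 0 (z(N) = (N - N)*(N + N) = 0*(2*N) = 0)
V(R) = 2/5 + 2*R/(5*(182 + R)) (V(R) = 2/5 + ((R + R)/(R - 14*(1 - 14)))/5 = 2/5 + ((2*R)/(R - 14*(-13)))/5 = 2/5 + ((2*R)/(R + 182))/5 = 2/5 + ((2*R)/(182 + R))/5 = 2/5 + (2*R/(182 + R))/5 = 2/5 + 2*R/(5*(182 + R)))
V(z(8)) - 47320 = 4*(91 + 0)/(5*(182 + 0)) - 47320 = (4/5)*91/182 - 47320 = (4/5)*(1/182)*91 - 47320 = 2/5 - 47320 = -236598/5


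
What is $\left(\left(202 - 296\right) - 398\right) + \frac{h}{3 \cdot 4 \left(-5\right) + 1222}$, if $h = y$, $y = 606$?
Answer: $- \frac{285549}{581} \approx -491.48$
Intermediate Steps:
$h = 606$
$\left(\left(202 - 296\right) - 398\right) + \frac{h}{3 \cdot 4 \left(-5\right) + 1222} = \left(\left(202 - 296\right) - 398\right) + \frac{1}{3 \cdot 4 \left(-5\right) + 1222} \cdot 606 = \left(\left(202 - 296\right) - 398\right) + \frac{1}{12 \left(-5\right) + 1222} \cdot 606 = \left(-94 - 398\right) + \frac{1}{-60 + 1222} \cdot 606 = -492 + \frac{1}{1162} \cdot 606 = -492 + \frac{303}{581} = - \frac{285549}{581}$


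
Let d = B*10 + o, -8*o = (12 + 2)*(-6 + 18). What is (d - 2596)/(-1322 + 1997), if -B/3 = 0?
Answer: -2617/675 ≈ -3.8770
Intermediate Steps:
B = 0 (B = -3*0 = 0)
o = -21 (o = -(12 + 2)*(-6 + 18)/8 = -7*12/4 = -⅛*168 = -21)
d = -21 (d = 0*10 - 21 = 0 - 21 = -21)
(d - 2596)/(-1322 + 1997) = (-21 - 2596)/(-1322 + 1997) = -2617/675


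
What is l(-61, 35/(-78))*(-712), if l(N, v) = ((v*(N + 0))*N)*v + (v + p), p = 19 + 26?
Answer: -859610950/1521 ≈ -5.6516e+5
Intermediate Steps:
p = 45
l(N, v) = 45 + v + N**2*v**2 (l(N, v) = ((v*(N + 0))*N)*v + (v + 45) = ((v*N)*N)*v + (45 + v) = ((N*v)*N)*v + (45 + v) = (v*N**2)*v + (45 + v) = N**2*v**2 + (45 + v) = 45 + v + N**2*v**2)
l(-61, 35/(-78))*(-712) = (45 + 35/(-78) + (-61)**2*(35/(-78))**2)*(-712) = (45 + 35*(-1/78) + 3721*(35*(-1/78))**2)*(-712) = (45 - 35/78 + 3721*(-35/78)**2)*(-712) = (45 - 35/78 + 3721*(1225/6084))*(-712) = (45 - 35/78 + 4558225/6084)*(-712) = (4829275/6084)*(-712) = -859610950/1521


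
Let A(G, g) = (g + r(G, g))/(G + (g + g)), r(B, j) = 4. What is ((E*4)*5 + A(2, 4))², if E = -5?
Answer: 246016/25 ≈ 9840.6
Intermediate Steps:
A(G, g) = (4 + g)/(G + 2*g) (A(G, g) = (g + 4)/(G + (g + g)) = (4 + g)/(G + 2*g))
((E*4)*5 + A(2, 4))² = (-5*4*5 + (4 + 4)/(2 + 2*4))² = (-20*5 + 8/(2 + 8))² = (-100 + 8/10)² = (-100 + (⅒)*8)² = (-100 + ⅘)² = (-496/5)² = 246016/25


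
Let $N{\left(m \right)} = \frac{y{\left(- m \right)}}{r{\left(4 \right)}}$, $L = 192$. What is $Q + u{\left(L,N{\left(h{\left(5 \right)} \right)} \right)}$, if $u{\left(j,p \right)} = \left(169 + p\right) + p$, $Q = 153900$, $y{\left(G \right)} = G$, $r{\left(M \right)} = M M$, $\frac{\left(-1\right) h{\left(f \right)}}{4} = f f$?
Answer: $\frac{308163}{2} \approx 1.5408 \cdot 10^{5}$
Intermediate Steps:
$h{\left(f \right)} = - 4 f^{2}$ ($h{\left(f \right)} = - 4 f f = - 4 f^{2}$)
$r{\left(M \right)} = M^{2}$
$N{\left(m \right)} = - \frac{m}{16}$ ($N{\left(m \right)} = \frac{\left(-1\right) m}{4^{2}} = \frac{\left(-1\right) m}{16} = - m \frac{1}{16} = - \frac{m}{16}$)
$u{\left(j,p \right)} = 169 + 2 p$
$Q + u{\left(L,N{\left(h{\left(5 \right)} \right)} \right)} = 153900 + \left(169 + 2 \left(- \frac{\left(-4\right) 5^{2}}{16}\right)\right) = 153900 + \left(169 + 2 \left(- \frac{\left(-4\right) 25}{16}\right)\right) = 153900 + \left(169 + 2 \left(\left(- \frac{1}{16}\right) \left(-100\right)\right)\right) = 153900 + \left(169 + 2 \cdot \frac{25}{4}\right) = 153900 + \left(169 + \frac{25}{2}\right) = 153900 + \frac{363}{2} = \frac{308163}{2}$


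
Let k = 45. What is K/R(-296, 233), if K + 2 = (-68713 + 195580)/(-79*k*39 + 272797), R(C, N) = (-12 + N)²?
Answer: -141437/6552117832 ≈ -2.1586e-5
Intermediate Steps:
K = -141437/134152 (K = -2 + (-68713 + 195580)/(-79*45*39 + 272797) = -2 + 126867/(-3555*39 + 272797) = -2 + 126867/(-138645 + 272797) = -2 + 126867/134152 = -141437/134152 ≈ -1.0543)
K/R(-296, 233) = -141437/(134152*(-12 + 233)²) = -141437/(134152*(221²)) = -141437/134152/48841 = -141437/134152*1/48841 = -141437/6552117832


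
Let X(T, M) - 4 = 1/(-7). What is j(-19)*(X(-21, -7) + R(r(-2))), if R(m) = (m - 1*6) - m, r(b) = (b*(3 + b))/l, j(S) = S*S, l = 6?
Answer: -5415/7 ≈ -773.57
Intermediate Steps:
j(S) = S**2
X(T, M) = 27/7 (X(T, M) = 4 + 1/(-7) = 4 - 1/7 = 27/7)
r(b) = b*(3 + b)/6 (r(b) = (b*(3 + b))/6 = (b*(3 + b))*(1/6) = b*(3 + b)/6)
R(m) = -6 (R(m) = (m - 6) - m = (-6 + m) - m = -6)
j(-19)*(X(-21, -7) + R(r(-2))) = (-19)**2*(27/7 - 6) = 361*(-15/7) = -5415/7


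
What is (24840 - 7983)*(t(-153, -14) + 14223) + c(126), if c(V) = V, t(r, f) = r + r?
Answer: 234598995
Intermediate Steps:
t(r, f) = 2*r
(24840 - 7983)*(t(-153, -14) + 14223) + c(126) = (24840 - 7983)*(2*(-153) + 14223) + 126 = 16857*(-306 + 14223) + 126 = 16857*13917 + 126 = 234598869 + 126 = 234598995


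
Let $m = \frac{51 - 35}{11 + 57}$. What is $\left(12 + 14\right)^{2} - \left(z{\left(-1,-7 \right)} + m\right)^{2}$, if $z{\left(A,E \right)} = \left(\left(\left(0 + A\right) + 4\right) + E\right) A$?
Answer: $\frac{190180}{289} \approx 658.06$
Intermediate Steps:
$m = \frac{4}{17}$ ($m = \frac{16}{68} = 16 \cdot \frac{1}{68} = \frac{4}{17} \approx 0.23529$)
$z{\left(A,E \right)} = A \left(4 + A + E\right)$ ($z{\left(A,E \right)} = \left(\left(A + 4\right) + E\right) A = \left(\left(4 + A\right) + E\right) A = \left(4 + A + E\right) A = A \left(4 + A + E\right)$)
$\left(12 + 14\right)^{2} - \left(z{\left(-1,-7 \right)} + m\right)^{2} = \left(12 + 14\right)^{2} - \left(- (4 - 1 - 7) + \frac{4}{17}\right)^{2} = 26^{2} - \left(\left(-1\right) \left(-4\right) + \frac{4}{17}\right)^{2} = 676 - \left(4 + \frac{4}{17}\right)^{2} = 676 - \left(\frac{72}{17}\right)^{2} = 676 - \frac{5184}{289} = \frac{190180}{289}$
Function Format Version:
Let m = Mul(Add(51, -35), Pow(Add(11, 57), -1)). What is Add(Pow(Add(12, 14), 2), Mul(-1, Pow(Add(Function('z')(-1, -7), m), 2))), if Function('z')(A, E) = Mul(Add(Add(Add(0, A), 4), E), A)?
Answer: Rational(190180, 289) ≈ 658.06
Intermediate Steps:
m = Rational(4, 17) (m = Mul(16, Pow(68, -1)) = Mul(16, Rational(1, 68)) = Rational(4, 17) ≈ 0.23529)
Function('z')(A, E) = Mul(A, Add(4, A, E)) (Function('z')(A, E) = Mul(Add(Add(A, 4), E), A) = Mul(Add(Add(4, A), E), A) = Mul(Add(4, A, E), A) = Mul(A, Add(4, A, E)))
Add(Pow(Add(12, 14), 2), Mul(-1, Pow(Add(Function('z')(-1, -7), m), 2))) = Add(Pow(Add(12, 14), 2), Mul(-1, Pow(Add(Mul(-1, Add(4, -1, -7)), Rational(4, 17)), 2))) = Add(Pow(26, 2), Mul(-1, Pow(Add(Mul(-1, -4), Rational(4, 17)), 2))) = Add(676, Mul(-1, Pow(Add(4, Rational(4, 17)), 2))) = Add(676, Mul(-1, Pow(Rational(72, 17), 2))) = Add(676, Mul(-1, Rational(5184, 289))) = Add(676, Rational(-5184, 289)) = Rational(190180, 289)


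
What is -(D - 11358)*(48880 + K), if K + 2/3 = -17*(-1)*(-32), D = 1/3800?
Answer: 3129258408697/5700 ≈ 5.4899e+8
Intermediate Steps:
D = 1/3800 ≈ 0.00026316
K = -1634/3 (K = -2/3 - 17*(-1)*(-32) = -2/3 + 17*(-32) = -2/3 - 544 = -1634/3 ≈ -544.67)
-(D - 11358)*(48880 + K) = -(1/3800 - 11358)*(48880 - 1634/3) = -(-43160399)*145006/(3800*3) = -1*(-3129258408697/5700) = 3129258408697/5700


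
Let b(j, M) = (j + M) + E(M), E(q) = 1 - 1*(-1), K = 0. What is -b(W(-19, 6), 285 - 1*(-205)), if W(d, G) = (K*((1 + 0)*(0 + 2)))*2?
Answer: -492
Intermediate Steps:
W(d, G) = 0 (W(d, G) = (0*((1 + 0)*(0 + 2)))*2 = (0*(1*2))*2 = (0*2)*2 = 0*2 = 0)
E(q) = 2 (E(q) = 1 + 1 = 2)
b(j, M) = 2 + M + j (b(j, M) = (j + M) + 2 = (M + j) + 2 = 2 + M + j)
-b(W(-19, 6), 285 - 1*(-205)) = -(2 + (285 - 1*(-205)) + 0) = -(2 + (285 + 205) + 0) = -(2 + 490 + 0) = -1*492 = -492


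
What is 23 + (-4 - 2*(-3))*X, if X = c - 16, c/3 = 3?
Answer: 9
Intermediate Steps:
c = 9 (c = 3*3 = 9)
X = -7 (X = 9 - 16 = -7)
23 + (-4 - 2*(-3))*X = 23 + (-4 - 2*(-3))*(-7) = 23 + (-4 + 6)*(-7) = 23 + 2*(-7) = 23 - 14 = 9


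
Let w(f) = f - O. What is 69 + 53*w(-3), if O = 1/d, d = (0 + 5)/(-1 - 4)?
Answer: -37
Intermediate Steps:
d = -1 (d = 5/(-5) = 5*(-1/5) = -1)
O = -1 (O = 1/(-1) = -1)
w(f) = 1 + f (w(f) = f - 1*(-1) = f + 1 = 1 + f)
69 + 53*w(-3) = 69 + 53*(1 - 3) = 69 + 53*(-2) = 69 - 106 = -37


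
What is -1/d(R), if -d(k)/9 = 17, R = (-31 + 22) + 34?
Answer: 1/153 ≈ 0.0065359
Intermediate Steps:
R = 25 (R = -9 + 34 = 25)
d(k) = -153 (d(k) = -9*17 = -153)
-1/d(R) = -1/(-153) = -1*(-1/153) = 1/153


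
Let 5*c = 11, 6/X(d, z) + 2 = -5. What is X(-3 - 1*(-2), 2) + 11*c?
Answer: 817/35 ≈ 23.343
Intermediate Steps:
X(d, z) = -6/7 (X(d, z) = 6/(-2 - 5) = 6/(-7) = 6*(-⅐) = -6/7)
c = 11/5 (c = (⅕)*11 = 11/5 ≈ 2.2000)
X(-3 - 1*(-2), 2) + 11*c = -6/7 + 11*(11/5) = -6/7 + 121/5 = 817/35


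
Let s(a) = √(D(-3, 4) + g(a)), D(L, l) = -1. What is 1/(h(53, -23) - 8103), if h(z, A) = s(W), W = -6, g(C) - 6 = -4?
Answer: -1/8102 ≈ -0.00012343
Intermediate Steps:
g(C) = 2 (g(C) = 6 - 4 = 2)
s(a) = 1 (s(a) = √(-1 + 2) = √1 = 1)
h(z, A) = 1
1/(h(53, -23) - 8103) = 1/(1 - 8103) = 1/(-8102) = -1/8102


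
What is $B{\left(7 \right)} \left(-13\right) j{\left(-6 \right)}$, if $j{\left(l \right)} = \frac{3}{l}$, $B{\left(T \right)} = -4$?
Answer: $-26$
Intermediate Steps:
$B{\left(7 \right)} \left(-13\right) j{\left(-6 \right)} = \left(-4\right) \left(-13\right) \frac{3}{-6} = 52 \cdot 3 \left(- \frac{1}{6}\right) = 52 \left(- \frac{1}{2}\right) = -26$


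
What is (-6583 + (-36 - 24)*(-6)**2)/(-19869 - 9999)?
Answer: 8743/29868 ≈ 0.29272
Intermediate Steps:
(-6583 + (-36 - 24)*(-6)**2)/(-19869 - 9999) = (-6583 - 60*36)/(-29868) = (-6583 - 2160)*(-1/29868) = -8743*(-1/29868) = 8743/29868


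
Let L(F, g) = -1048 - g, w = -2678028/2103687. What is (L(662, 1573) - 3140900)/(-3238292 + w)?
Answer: 2204328087309/2270785153544 ≈ 0.97073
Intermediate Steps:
w = -892676/701229 (w = -2678028*1/2103687 = -892676/701229 ≈ -1.2730)
(L(662, 1573) - 3140900)/(-3238292 + w) = ((-1048 - 1*1573) - 3140900)/(-3238292 - 892676/701229) = ((-1048 - 1573) - 3140900)/(-2270785153544/701229) = (-2621 - 3140900)*(-701229/2270785153544) = -3143521*(-701229/2270785153544) = 2204328087309/2270785153544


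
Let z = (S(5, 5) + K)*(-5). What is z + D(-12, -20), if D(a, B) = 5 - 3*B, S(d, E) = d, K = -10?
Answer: 90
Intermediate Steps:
z = 25 (z = (5 - 10)*(-5) = -5*(-5) = 25)
z + D(-12, -20) = 25 + (5 - 3*(-20)) = 25 + (5 + 60) = 25 + 65 = 90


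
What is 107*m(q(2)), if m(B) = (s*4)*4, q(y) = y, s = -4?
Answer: -6848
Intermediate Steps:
m(B) = -64 (m(B) = -4*4*4 = -16*4 = -64)
107*m(q(2)) = 107*(-64) = -6848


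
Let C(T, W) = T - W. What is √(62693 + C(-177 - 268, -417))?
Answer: √62665 ≈ 250.33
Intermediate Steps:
√(62693 + C(-177 - 268, -417)) = √(62693 + ((-177 - 268) - 1*(-417))) = √(62693 + (-445 + 417)) = √(62693 - 28) = √62665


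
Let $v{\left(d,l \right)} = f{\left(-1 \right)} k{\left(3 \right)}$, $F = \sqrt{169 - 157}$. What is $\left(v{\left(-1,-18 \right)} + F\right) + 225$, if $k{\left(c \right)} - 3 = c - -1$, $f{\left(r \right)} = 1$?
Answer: $232 + 2 \sqrt{3} \approx 235.46$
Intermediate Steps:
$F = 2 \sqrt{3}$ ($F = \sqrt{12} = 2 \sqrt{3} \approx 3.4641$)
$k{\left(c \right)} = 4 + c$ ($k{\left(c \right)} = 3 + \left(c - -1\right) = 3 + \left(c + 1\right) = 3 + \left(1 + c\right) = 4 + c$)
$v{\left(d,l \right)} = 7$ ($v{\left(d,l \right)} = 1 \left(4 + 3\right) = 1 \cdot 7 = 7$)
$\left(v{\left(-1,-18 \right)} + F\right) + 225 = \left(7 + 2 \sqrt{3}\right) + 225 = 232 + 2 \sqrt{3}$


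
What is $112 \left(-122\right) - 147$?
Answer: $-13811$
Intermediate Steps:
$112 \left(-122\right) - 147 = -13664 - 147 = -13811$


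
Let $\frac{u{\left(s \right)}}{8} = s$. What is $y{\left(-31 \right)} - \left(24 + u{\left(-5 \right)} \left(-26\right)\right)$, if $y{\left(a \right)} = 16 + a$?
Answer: $-1079$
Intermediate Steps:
$u{\left(s \right)} = 8 s$
$y{\left(-31 \right)} - \left(24 + u{\left(-5 \right)} \left(-26\right)\right) = \left(16 - 31\right) - \left(24 + 8 \left(-5\right) \left(-26\right)\right) = -15 - \left(24 - -1040\right) = -15 - \left(24 + 1040\right) = -15 - 1064 = -1079$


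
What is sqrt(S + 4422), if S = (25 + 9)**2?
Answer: sqrt(5578) ≈ 74.686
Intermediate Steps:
S = 1156 (S = 34**2 = 1156)
sqrt(S + 4422) = sqrt(1156 + 4422) = sqrt(5578)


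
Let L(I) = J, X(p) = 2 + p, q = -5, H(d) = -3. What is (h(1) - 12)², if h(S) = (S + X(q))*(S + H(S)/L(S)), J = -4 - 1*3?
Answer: 10816/49 ≈ 220.73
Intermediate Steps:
J = -7 (J = -4 - 3 = -7)
L(I) = -7
h(S) = (-3 + S)*(3/7 + S) (h(S) = (S + (2 - 5))*(S - 3/(-7)) = (S - 3)*(S - 3*(-⅐)) = (-3 + S)*(S + 3/7) = (-3 + S)*(3/7 + S))
(h(1) - 12)² = ((-9/7 + 1² - 18/7*1) - 12)² = ((-9/7 + 1 - 18/7) - 12)² = (-20/7 - 12)² = (-104/7)² = 10816/49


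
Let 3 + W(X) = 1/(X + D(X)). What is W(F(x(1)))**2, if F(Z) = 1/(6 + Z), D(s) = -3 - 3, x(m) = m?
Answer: 16900/1681 ≈ 10.054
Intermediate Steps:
D(s) = -6
W(X) = -3 + 1/(-6 + X) (W(X) = -3 + 1/(X - 6) = -3 + 1/(-6 + X))
W(F(x(1)))**2 = ((19 - 3/(6 + 1))/(-6 + 1/(6 + 1)))**2 = ((19 - 3/7)/(-6 + 1/7))**2 = ((19 - 3*1/7)/(-6 + 1/7))**2 = ((19 - 3/7)/(-41/7))**2 = (-7/41*130/7)**2 = (-130/41)**2 = 16900/1681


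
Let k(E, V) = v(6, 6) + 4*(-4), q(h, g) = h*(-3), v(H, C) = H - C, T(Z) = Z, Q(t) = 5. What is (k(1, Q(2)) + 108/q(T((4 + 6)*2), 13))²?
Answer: 7921/25 ≈ 316.84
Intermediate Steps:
q(h, g) = -3*h
k(E, V) = -16 (k(E, V) = (6 - 1*6) + 4*(-4) = (6 - 6) - 16 = 0 - 16 = -16)
(k(1, Q(2)) + 108/q(T((4 + 6)*2), 13))² = (-16 + 108/((-3*(4 + 6)*2)))² = (-16 + 108/((-30*2)))² = (-16 + 108/((-3*20)))² = (-16 + 108/(-60))² = (-16 + 108*(-1/60))² = (-16 - 9/5)² = (-89/5)² = 7921/25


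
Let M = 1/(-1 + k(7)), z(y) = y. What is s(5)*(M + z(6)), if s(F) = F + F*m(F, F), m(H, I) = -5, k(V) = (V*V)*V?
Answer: -20530/171 ≈ -120.06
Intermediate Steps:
k(V) = V**3 (k(V) = V**2*V = V**3)
M = 1/342 (M = 1/(-1 + 7**3) = 1/(-1 + 343) = 1/342 ≈ 0.0029240)
s(F) = -4*F (s(F) = F + F*(-5) = F - 5*F = -4*F)
s(5)*(M + z(6)) = (-4*5)*(1/342 + 6) = -20*2053/342 = -20530/171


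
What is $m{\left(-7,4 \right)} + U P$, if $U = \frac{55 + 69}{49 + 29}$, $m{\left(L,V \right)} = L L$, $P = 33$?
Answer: $\frac{1319}{13} \approx 101.46$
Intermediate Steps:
$m{\left(L,V \right)} = L^{2}$
$U = \frac{62}{39}$ ($U = \frac{124}{78} = 124 \cdot \frac{1}{78} = \frac{62}{39} \approx 1.5897$)
$m{\left(-7,4 \right)} + U P = \left(-7\right)^{2} + \frac{62}{39} \cdot 33 = 49 + \frac{682}{13} = \frac{1319}{13}$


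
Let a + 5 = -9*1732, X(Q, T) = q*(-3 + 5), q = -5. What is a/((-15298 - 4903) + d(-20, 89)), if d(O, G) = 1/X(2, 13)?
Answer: 155930/202011 ≈ 0.77189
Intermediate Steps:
X(Q, T) = -10 (X(Q, T) = -5*(-3 + 5) = -5*2 = -10)
d(O, G) = -1/10 (d(O, G) = 1/(-10) = -1/10)
a = -15593 (a = -5 - 9*1732 = -5 - 15588 = -15593)
a/((-15298 - 4903) + d(-20, 89)) = -15593/((-15298 - 4903) - 1/10) = -15593/(-20201 - 1/10) = -15593/(-202011/10) = -15593*(-10/202011) = 155930/202011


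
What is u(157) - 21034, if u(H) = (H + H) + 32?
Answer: -20688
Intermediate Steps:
u(H) = 32 + 2*H (u(H) = 2*H + 32 = 32 + 2*H)
u(157) - 21034 = (32 + 2*157) - 21034 = (32 + 314) - 21034 = 346 - 21034 = -20688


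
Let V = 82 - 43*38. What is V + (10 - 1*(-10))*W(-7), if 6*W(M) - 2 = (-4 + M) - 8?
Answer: -4826/3 ≈ -1608.7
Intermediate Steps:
V = -1552 (V = 82 - 1634 = -1552)
W(M) = -5/3 + M/6 (W(M) = ⅓ + ((-4 + M) - 8)/6 = ⅓ + (-12 + M)/6 = ⅓ + (-2 + M/6) = -5/3 + M/6)
V + (10 - 1*(-10))*W(-7) = -1552 + (10 - 1*(-10))*(-5/3 + (⅙)*(-7)) = -1552 + (10 + 10)*(-5/3 - 7/6) = -1552 + 20*(-17/6) = -1552 - 170/3 = -4826/3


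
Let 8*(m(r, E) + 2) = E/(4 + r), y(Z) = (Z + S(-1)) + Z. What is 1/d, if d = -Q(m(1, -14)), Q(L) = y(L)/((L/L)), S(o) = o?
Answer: 10/57 ≈ 0.17544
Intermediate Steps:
y(Z) = -1 + 2*Z (y(Z) = (Z - 1) + Z = (-1 + Z) + Z = -1 + 2*Z)
m(r, E) = -2 + E/(8*(4 + r)) (m(r, E) = -2 + (E/(4 + r))/8 = -2 + E/(8*(4 + r)))
Q(L) = -1 + 2*L (Q(L) = (-1 + 2*L)/((L/L)) = (-1 + 2*L)/1 = (-1 + 2*L)*1 = -1 + 2*L)
d = 57/10 (d = -(-1 + 2*((-64 - 14 - 16*1)/(8*(4 + 1)))) = -(-1 + 2*((1/8)*(-64 - 14 - 16)/5)) = -(-1 + 2*((1/8)*(1/5)*(-94))) = -(-1 + 2*(-47/20)) = -(-1 - 47/10) = -1*(-57/10) = 57/10 ≈ 5.7000)
1/d = 1/(57/10) = 10/57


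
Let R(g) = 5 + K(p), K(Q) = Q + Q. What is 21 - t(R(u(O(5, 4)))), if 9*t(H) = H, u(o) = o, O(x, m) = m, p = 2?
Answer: 20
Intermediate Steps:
K(Q) = 2*Q
R(g) = 9 (R(g) = 5 + 2*2 = 5 + 4 = 9)
t(H) = H/9
21 - t(R(u(O(5, 4)))) = 21 - 9/9 = 21 - 1*1 = 21 - 1 = 20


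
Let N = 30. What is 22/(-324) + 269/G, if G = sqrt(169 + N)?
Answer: -11/162 + 269*sqrt(199)/199 ≈ 19.001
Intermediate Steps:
G = sqrt(199) (G = sqrt(169 + 30) = sqrt(199) ≈ 14.107)
22/(-324) + 269/G = 22/(-324) + 269/(sqrt(199)) = 22*(-1/324) + 269*(sqrt(199)/199) = -11/162 + 269*sqrt(199)/199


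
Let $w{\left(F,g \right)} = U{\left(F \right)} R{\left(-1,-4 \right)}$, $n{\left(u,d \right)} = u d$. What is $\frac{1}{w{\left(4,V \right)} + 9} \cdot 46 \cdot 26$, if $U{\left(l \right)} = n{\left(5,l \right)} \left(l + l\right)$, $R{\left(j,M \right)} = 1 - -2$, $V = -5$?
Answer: $\frac{1196}{489} \approx 2.4458$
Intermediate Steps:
$n{\left(u,d \right)} = d u$
$R{\left(j,M \right)} = 3$ ($R{\left(j,M \right)} = 1 + 2 = 3$)
$U{\left(l \right)} = 10 l^{2}$ ($U{\left(l \right)} = l 5 \left(l + l\right) = 5 l 2 l = 10 l^{2}$)
$w{\left(F,g \right)} = 30 F^{2}$ ($w{\left(F,g \right)} = 10 F^{2} \cdot 3 = 30 F^{2}$)
$\frac{1}{w{\left(4,V \right)} + 9} \cdot 46 \cdot 26 = \frac{1}{30 \cdot 4^{2} + 9} \cdot 46 \cdot 26 = \frac{1}{30 \cdot 16 + 9} \cdot 46 \cdot 26 = \frac{1}{480 + 9} \cdot 46 \cdot 26 = \frac{1}{489} \cdot 46 \cdot 26 = \frac{46}{489} \cdot 26 = \frac{1196}{489}$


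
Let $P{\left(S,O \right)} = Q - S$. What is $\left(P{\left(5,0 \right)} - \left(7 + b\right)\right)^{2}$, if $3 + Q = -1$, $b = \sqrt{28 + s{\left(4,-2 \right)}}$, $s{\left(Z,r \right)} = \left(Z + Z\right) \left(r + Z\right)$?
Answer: $300 + 64 \sqrt{11} \approx 512.26$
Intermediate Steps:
$s{\left(Z,r \right)} = 2 Z \left(Z + r\right)$
$b = 2 \sqrt{11}$ ($b = \sqrt{28 + 2 \cdot 4 \left(4 - 2\right)} = \sqrt{28 + 2 \cdot 4 \cdot 2} = \sqrt{28 + 16} = \sqrt{44} = 2 \sqrt{11} \approx 6.6332$)
$Q = -4$ ($Q = -3 - 1 = -4$)
$P{\left(S,O \right)} = -4 - S$
$\left(P{\left(5,0 \right)} - \left(7 + b\right)\right)^{2} = \left(\left(-4 - 5\right) - \left(7 + 2 \sqrt{11}\right)\right)^{2} = \left(-9 - \left(7 + 2 \sqrt{11}\right)\right)^{2} = \left(-16 - 2 \sqrt{11}\right)^{2}$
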